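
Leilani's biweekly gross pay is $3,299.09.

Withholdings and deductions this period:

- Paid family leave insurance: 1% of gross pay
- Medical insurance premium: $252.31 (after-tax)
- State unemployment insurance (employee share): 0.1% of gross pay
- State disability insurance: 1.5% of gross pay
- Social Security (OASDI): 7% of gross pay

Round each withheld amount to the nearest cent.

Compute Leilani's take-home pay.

State disability insurance: $3,299.09 × 0.015 = $49.49
Social Security (OASDI): $3,299.09 × 0.07 = $230.94
Paid family leave insurance: $3,299.09 × 0.01 = $32.99
State unemployment insurance (employee share): $3,299.09 × 0.001 = $3.30
Medical insurance premium: $252.31
Total deductions = $49.49 + $230.94 + $32.99 + $3.30 + $252.31 = $569.03
Net pay = $3,299.09 − $569.03 = $2,730.06

$2,730.06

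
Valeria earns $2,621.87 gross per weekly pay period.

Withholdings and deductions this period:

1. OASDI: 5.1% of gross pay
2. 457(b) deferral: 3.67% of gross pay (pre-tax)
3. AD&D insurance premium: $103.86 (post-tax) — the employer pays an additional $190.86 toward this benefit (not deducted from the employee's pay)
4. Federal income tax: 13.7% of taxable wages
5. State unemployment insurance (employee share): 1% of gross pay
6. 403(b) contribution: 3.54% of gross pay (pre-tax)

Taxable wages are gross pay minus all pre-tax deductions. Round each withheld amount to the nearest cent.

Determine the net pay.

$1,835.74

457(b) deferral: $2,621.87 × 0.0367 = $96.22
403(b) contribution: $2,621.87 × 0.0354 = $92.81
Pre-tax total = $96.22 + $92.81 = $189.03
Taxable wages = $2,621.87 − $189.03 = $2,432.84
Federal income tax: $2,432.84 × 0.137 = $333.30
OASDI: $2,621.87 × 0.051 = $133.72
State unemployment insurance (employee share): $2,621.87 × 0.01 = $26.22
AD&D insurance premium: $103.86
(Employer's $190.86 toward AD&D insurance premium is not withheld from the employee.)
Total deductions = $96.22 + $92.81 + $333.30 + $133.72 + $26.22 + $103.86 = $786.13
Net pay = $2,621.87 − $786.13 = $1,835.74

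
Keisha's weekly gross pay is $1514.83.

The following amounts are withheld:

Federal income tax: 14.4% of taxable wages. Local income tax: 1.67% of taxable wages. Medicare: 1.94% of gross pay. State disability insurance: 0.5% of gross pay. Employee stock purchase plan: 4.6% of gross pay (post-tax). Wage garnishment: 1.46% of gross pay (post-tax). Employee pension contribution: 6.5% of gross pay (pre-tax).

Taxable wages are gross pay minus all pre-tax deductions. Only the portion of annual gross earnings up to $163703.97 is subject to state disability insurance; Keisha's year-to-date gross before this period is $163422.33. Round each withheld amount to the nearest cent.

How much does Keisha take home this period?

$1066.16

Employee pension contribution: $1514.83 × 0.065 = $98.46
Taxable wages = $1514.83 − $98.46 = $1416.37
Local income tax: $1416.37 × 0.0167 = $23.65
Federal income tax: $1416.37 × 0.144 = $203.96
State disability insurance: only $163703.97 − $163422.33 = $281.64 of this check is subject → $281.64 × 0.005 = $1.41
Medicare: $1514.83 × 0.0194 = $29.39
Employee stock purchase plan: $1514.83 × 0.046 = $69.68
Wage garnishment: $1514.83 × 0.0146 = $22.12
Total deductions = $98.46 + $23.65 + $203.96 + $1.41 + $29.39 + $69.68 + $22.12 = $448.67
Net pay = $1514.83 − $448.67 = $1066.16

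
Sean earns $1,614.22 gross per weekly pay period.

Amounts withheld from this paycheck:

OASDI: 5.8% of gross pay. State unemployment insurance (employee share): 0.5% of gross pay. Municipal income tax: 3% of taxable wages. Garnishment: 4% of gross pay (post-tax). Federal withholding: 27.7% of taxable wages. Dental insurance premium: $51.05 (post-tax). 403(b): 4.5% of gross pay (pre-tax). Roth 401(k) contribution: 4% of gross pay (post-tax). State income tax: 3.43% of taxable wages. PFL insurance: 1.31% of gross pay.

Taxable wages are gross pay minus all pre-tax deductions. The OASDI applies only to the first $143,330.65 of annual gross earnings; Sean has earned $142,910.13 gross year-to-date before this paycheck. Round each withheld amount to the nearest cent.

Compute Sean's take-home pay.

$781.63

403(b): $1,614.22 × 0.045 = $72.64
Taxable wages = $1,614.22 − $72.64 = $1,541.58
Federal withholding: $1,541.58 × 0.277 = $427.02
Municipal income tax: $1,541.58 × 0.03 = $46.25
State income tax: $1,541.58 × 0.0343 = $52.88
PFL insurance: $1,614.22 × 0.0131 = $21.15
OASDI: only $143,330.65 − $142,910.13 = $420.52 of this check is subject → $420.52 × 0.058 = $24.39
State unemployment insurance (employee share): $1,614.22 × 0.005 = $8.07
Dental insurance premium: $51.05
Garnishment: $1,614.22 × 0.04 = $64.57
Roth 401(k) contribution: $1,614.22 × 0.04 = $64.57
Total deductions = $72.64 + $427.02 + $46.25 + $52.88 + $21.15 + $24.39 + $8.07 + $51.05 + $64.57 + $64.57 = $832.59
Net pay = $1,614.22 − $832.59 = $781.63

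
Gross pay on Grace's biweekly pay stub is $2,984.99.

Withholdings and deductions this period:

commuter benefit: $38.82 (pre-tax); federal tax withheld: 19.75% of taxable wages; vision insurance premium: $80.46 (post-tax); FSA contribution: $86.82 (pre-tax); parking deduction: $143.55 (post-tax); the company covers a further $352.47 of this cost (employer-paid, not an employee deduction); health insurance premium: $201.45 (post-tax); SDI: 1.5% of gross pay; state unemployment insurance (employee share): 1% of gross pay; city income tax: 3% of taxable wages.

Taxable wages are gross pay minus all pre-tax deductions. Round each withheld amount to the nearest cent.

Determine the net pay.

FSA contribution: $86.82
Commuter benefit: $38.82
Pre-tax total = $86.82 + $38.82 = $125.64
Taxable wages = $2,984.99 − $125.64 = $2,859.35
Federal tax withheld: $2,859.35 × 0.1975 = $564.72
City income tax: $2,859.35 × 0.03 = $85.78
SDI: $2,984.99 × 0.015 = $44.77
State unemployment insurance (employee share): $2,984.99 × 0.01 = $29.85
Vision insurance premium: $80.46
Health insurance premium: $201.45
Parking deduction: $143.55
(Employer's $352.47 toward parking deduction is not withheld from the employee.)
Total deductions = $86.82 + $38.82 + $564.72 + $85.78 + $44.77 + $29.85 + $80.46 + $201.45 + $143.55 = $1,276.22
Net pay = $2,984.99 − $1,276.22 = $1,708.77

$1,708.77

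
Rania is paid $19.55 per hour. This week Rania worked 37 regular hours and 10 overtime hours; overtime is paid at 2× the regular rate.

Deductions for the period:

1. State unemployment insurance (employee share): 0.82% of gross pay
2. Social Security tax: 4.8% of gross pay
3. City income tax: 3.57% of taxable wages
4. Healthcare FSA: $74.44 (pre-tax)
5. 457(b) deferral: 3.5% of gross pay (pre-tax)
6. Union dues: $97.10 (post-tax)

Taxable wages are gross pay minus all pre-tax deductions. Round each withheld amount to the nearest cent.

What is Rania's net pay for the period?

$805.45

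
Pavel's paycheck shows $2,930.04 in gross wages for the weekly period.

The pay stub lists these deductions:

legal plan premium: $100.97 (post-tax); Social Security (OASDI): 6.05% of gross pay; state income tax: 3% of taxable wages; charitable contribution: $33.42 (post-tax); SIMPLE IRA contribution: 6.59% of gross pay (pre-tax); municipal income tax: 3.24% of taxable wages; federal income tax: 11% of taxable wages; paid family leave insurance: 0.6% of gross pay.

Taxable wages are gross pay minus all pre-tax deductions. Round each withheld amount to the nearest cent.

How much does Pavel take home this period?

SIMPLE IRA contribution: $2,930.04 × 0.0659 = $193.09
Taxable wages = $2,930.04 − $193.09 = $2,736.95
Municipal income tax: $2,736.95 × 0.0324 = $88.68
State income tax: $2,736.95 × 0.03 = $82.11
Federal income tax: $2,736.95 × 0.11 = $301.06
Social Security (OASDI): $2,930.04 × 0.0605 = $177.27
Paid family leave insurance: $2,930.04 × 0.006 = $17.58
Charitable contribution: $33.42
Legal plan premium: $100.97
Total deductions = $193.09 + $88.68 + $82.11 + $301.06 + $177.27 + $17.58 + $33.42 + $100.97 = $994.18
Net pay = $2,930.04 − $994.18 = $1,935.86

$1,935.86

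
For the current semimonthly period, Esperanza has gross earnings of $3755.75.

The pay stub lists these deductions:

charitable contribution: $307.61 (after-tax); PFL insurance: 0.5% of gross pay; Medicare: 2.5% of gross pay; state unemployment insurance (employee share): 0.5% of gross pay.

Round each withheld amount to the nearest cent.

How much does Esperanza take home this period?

$3316.69

PFL insurance: $3755.75 × 0.005 = $18.78
State unemployment insurance (employee share): $3755.75 × 0.005 = $18.78
Medicare: $3755.75 × 0.025 = $93.89
Charitable contribution: $307.61
Total deductions = $18.78 + $18.78 + $93.89 + $307.61 = $439.06
Net pay = $3755.75 − $439.06 = $3316.69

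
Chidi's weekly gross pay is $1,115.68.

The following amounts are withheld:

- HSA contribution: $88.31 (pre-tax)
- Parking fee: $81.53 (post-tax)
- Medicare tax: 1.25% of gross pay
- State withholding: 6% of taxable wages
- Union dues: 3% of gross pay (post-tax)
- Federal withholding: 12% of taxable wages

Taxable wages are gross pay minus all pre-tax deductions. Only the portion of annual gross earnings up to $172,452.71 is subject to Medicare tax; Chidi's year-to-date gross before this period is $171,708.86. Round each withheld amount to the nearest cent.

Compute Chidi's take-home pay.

HSA contribution: $88.31
Taxable wages = $1,115.68 − $88.31 = $1,027.37
State withholding: $1,027.37 × 0.06 = $61.64
Federal withholding: $1,027.37 × 0.12 = $123.28
Medicare tax: only $172,452.71 − $171,708.86 = $743.85 of this check is subject → $743.85 × 0.0125 = $9.30
Parking fee: $81.53
Union dues: $1,115.68 × 0.03 = $33.47
Total deductions = $88.31 + $61.64 + $123.28 + $9.30 + $81.53 + $33.47 = $397.53
Net pay = $1,115.68 − $397.53 = $718.15

$718.15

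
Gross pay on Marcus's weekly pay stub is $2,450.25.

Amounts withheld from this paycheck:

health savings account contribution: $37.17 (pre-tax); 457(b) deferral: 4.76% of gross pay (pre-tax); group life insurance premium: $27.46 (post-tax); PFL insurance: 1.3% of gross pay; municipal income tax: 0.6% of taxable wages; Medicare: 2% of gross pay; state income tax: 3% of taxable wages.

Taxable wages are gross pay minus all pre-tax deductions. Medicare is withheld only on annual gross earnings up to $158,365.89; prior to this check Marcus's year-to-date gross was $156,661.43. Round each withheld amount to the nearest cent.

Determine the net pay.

Health savings account contribution: $37.17
457(b) deferral: $2,450.25 × 0.0476 = $116.63
Pre-tax total = $37.17 + $116.63 = $153.80
Taxable wages = $2,450.25 − $153.80 = $2,296.45
Municipal income tax: $2,296.45 × 0.006 = $13.78
State income tax: $2,296.45 × 0.03 = $68.89
Medicare: only $158,365.89 − $156,661.43 = $1,704.46 of this check is subject → $1,704.46 × 0.02 = $34.09
PFL insurance: $2,450.25 × 0.013 = $31.85
Group life insurance premium: $27.46
Total deductions = $37.17 + $116.63 + $13.78 + $68.89 + $34.09 + $31.85 + $27.46 = $329.87
Net pay = $2,450.25 − $329.87 = $2,120.38

$2,120.38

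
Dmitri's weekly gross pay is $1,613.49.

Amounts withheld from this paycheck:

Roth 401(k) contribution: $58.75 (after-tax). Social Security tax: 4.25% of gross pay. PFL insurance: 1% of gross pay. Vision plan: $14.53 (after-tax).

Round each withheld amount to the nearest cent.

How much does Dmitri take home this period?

$1,455.51

PFL insurance: $1,613.49 × 0.01 = $16.13
Social Security tax: $1,613.49 × 0.0425 = $68.57
Vision plan: $14.53
Roth 401(k) contribution: $58.75
Total deductions = $16.13 + $68.57 + $14.53 + $58.75 = $157.98
Net pay = $1,613.49 − $157.98 = $1,455.51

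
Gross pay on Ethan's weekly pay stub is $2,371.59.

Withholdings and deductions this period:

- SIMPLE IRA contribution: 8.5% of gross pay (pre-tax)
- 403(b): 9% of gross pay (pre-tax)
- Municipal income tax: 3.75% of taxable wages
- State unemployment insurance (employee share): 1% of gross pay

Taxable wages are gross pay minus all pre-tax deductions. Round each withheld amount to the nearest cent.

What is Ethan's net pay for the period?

$1,859.47

SIMPLE IRA contribution: $2,371.59 × 0.085 = $201.59
403(b): $2,371.59 × 0.09 = $213.44
Pre-tax total = $201.59 + $213.44 = $415.03
Taxable wages = $2,371.59 − $415.03 = $1,956.56
Municipal income tax: $1,956.56 × 0.0375 = $73.37
State unemployment insurance (employee share): $2,371.59 × 0.01 = $23.72
Total deductions = $201.59 + $213.44 + $73.37 + $23.72 = $512.12
Net pay = $2,371.59 − $512.12 = $1,859.47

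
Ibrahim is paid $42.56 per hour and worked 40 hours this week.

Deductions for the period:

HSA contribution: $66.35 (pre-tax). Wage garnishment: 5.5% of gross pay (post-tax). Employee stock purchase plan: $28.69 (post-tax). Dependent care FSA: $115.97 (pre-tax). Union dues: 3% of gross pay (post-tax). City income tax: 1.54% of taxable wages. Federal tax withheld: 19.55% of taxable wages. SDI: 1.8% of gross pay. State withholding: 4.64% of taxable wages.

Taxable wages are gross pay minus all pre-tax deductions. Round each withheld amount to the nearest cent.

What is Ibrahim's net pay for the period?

$924.93

Gross pay: 40 × $42.56 = $1702.40
Dependent care FSA: $115.97
HSA contribution: $66.35
Pre-tax total = $115.97 + $66.35 = $182.32
Taxable wages = $1702.40 − $182.32 = $1520.08
State withholding: $1520.08 × 0.0464 = $70.53
Federal tax withheld: $1520.08 × 0.1955 = $297.18
City income tax: $1520.08 × 0.0154 = $23.41
SDI: $1702.40 × 0.018 = $30.64
Union dues: $1702.40 × 0.03 = $51.07
Wage garnishment: $1702.40 × 0.055 = $93.63
Employee stock purchase plan: $28.69
Total deductions = $115.97 + $66.35 + $70.53 + $297.18 + $23.41 + $30.64 + $51.07 + $93.63 + $28.69 = $777.47
Net pay = $1702.40 − $777.47 = $924.93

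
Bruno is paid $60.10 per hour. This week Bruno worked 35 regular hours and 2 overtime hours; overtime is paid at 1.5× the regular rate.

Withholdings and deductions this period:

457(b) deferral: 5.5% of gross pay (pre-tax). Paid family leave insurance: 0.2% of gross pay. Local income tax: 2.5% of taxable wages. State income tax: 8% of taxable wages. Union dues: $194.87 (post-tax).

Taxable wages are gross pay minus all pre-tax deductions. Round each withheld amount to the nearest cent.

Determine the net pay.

Regular pay: 35 × $60.10 = $2,103.50
Overtime pay: 2 × $60.10 × 1.5 = $180.30
Gross pay = $2,103.50 + $180.30 = $2,283.80
457(b) deferral: $2,283.80 × 0.055 = $125.61
Taxable wages = $2,283.80 − $125.61 = $2,158.19
Local income tax: $2,158.19 × 0.025 = $53.95
State income tax: $2,158.19 × 0.08 = $172.66
Paid family leave insurance: $2,283.80 × 0.002 = $4.57
Union dues: $194.87
Total deductions = $125.61 + $53.95 + $172.66 + $4.57 + $194.87 = $551.66
Net pay = $2,283.80 − $551.66 = $1,732.14

$1,732.14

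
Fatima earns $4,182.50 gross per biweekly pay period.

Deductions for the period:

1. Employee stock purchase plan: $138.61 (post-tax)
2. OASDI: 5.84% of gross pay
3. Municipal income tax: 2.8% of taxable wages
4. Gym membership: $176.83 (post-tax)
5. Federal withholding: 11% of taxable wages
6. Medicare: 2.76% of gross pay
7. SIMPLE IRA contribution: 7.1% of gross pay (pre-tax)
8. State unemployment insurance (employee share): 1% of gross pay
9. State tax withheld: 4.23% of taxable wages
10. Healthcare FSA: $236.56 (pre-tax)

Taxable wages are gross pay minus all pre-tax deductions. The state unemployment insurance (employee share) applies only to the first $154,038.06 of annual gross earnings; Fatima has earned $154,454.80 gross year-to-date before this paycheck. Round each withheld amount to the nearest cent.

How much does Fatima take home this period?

$2,315.93

Healthcare FSA: $236.56
SIMPLE IRA contribution: $4,182.50 × 0.071 = $296.96
Pre-tax total = $236.56 + $296.96 = $533.52
Taxable wages = $4,182.50 − $533.52 = $3,648.98
Federal withholding: $3,648.98 × 0.11 = $401.39
Municipal income tax: $3,648.98 × 0.028 = $102.17
State tax withheld: $3,648.98 × 0.0423 = $154.35
OASDI: $4,182.50 × 0.0584 = $244.26
State unemployment insurance (employee share): annual cap $154,038.06 already reached (YTD $154,454.80), so $0.00
Medicare: $4,182.50 × 0.0276 = $115.44
Gym membership: $176.83
Employee stock purchase plan: $138.61
Total deductions = $236.56 + $296.96 + $401.39 + $102.17 + $154.35 + $244.26 + $0.00 + $115.44 + $176.83 + $138.61 = $1,866.57
Net pay = $4,182.50 − $1,866.57 = $2,315.93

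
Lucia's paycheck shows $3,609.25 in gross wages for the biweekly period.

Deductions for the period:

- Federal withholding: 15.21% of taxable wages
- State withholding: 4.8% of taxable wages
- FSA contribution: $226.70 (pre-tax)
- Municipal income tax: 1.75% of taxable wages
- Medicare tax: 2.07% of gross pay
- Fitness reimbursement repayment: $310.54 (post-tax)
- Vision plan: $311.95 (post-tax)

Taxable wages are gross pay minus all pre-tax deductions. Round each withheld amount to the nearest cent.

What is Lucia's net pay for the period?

$1,949.31

FSA contribution: $226.70
Taxable wages = $3,609.25 − $226.70 = $3,382.55
Federal withholding: $3,382.55 × 0.1521 = $514.49
State withholding: $3,382.55 × 0.048 = $162.36
Municipal income tax: $3,382.55 × 0.0175 = $59.19
Medicare tax: $3,609.25 × 0.0207 = $74.71
Fitness reimbursement repayment: $310.54
Vision plan: $311.95
Total deductions = $226.70 + $514.49 + $162.36 + $59.19 + $74.71 + $310.54 + $311.95 = $1,659.94
Net pay = $3,609.25 − $1,659.94 = $1,949.31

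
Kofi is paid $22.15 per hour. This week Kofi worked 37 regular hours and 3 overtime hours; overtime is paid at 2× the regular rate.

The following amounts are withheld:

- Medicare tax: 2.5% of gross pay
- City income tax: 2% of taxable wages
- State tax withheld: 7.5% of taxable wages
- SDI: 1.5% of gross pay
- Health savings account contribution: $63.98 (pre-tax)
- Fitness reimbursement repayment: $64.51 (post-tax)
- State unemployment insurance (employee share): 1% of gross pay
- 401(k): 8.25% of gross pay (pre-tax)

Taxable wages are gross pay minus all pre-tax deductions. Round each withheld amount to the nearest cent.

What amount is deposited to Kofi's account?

Regular pay: 37 × $22.15 = $819.55
Overtime pay: 3 × $22.15 × 2 = $132.90
Gross pay = $819.55 + $132.90 = $952.45
Health savings account contribution: $63.98
401(k): $952.45 × 0.0825 = $78.58
Pre-tax total = $63.98 + $78.58 = $142.56
Taxable wages = $952.45 − $142.56 = $809.89
State tax withheld: $809.89 × 0.075 = $60.74
City income tax: $809.89 × 0.02 = $16.20
Medicare tax: $952.45 × 0.025 = $23.81
SDI: $952.45 × 0.015 = $14.29
State unemployment insurance (employee share): $952.45 × 0.01 = $9.52
Fitness reimbursement repayment: $64.51
Total deductions = $63.98 + $78.58 + $60.74 + $16.20 + $23.81 + $14.29 + $9.52 + $64.51 = $331.63
Net pay = $952.45 − $331.63 = $620.82

$620.82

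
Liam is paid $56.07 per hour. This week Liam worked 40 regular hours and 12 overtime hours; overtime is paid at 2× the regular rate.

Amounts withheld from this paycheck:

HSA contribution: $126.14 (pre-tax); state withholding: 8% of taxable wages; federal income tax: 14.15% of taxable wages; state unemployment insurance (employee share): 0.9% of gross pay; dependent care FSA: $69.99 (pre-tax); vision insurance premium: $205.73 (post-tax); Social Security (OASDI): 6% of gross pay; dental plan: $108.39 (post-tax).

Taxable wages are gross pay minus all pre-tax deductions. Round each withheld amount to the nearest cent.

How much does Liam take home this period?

$2,079.21

Regular pay: 40 × $56.07 = $2,242.80
Overtime pay: 12 × $56.07 × 2 = $1,345.68
Gross pay = $2,242.80 + $1,345.68 = $3,588.48
HSA contribution: $126.14
Dependent care FSA: $69.99
Pre-tax total = $126.14 + $69.99 = $196.13
Taxable wages = $3,588.48 − $196.13 = $3,392.35
Federal income tax: $3,392.35 × 0.1415 = $480.02
State withholding: $3,392.35 × 0.08 = $271.39
State unemployment insurance (employee share): $3,588.48 × 0.009 = $32.30
Social Security (OASDI): $3,588.48 × 0.06 = $215.31
Vision insurance premium: $205.73
Dental plan: $108.39
Total deductions = $126.14 + $69.99 + $480.02 + $271.39 + $32.30 + $215.31 + $205.73 + $108.39 = $1,509.27
Net pay = $3,588.48 − $1,509.27 = $2,079.21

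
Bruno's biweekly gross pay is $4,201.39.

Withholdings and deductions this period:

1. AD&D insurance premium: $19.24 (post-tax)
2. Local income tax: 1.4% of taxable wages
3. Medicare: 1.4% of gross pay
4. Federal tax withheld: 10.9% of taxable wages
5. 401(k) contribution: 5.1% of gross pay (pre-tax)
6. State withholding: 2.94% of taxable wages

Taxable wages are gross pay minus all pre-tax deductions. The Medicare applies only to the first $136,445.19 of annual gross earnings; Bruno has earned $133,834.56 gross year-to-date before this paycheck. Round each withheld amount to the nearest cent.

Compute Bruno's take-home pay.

401(k) contribution: $4,201.39 × 0.051 = $214.27
Taxable wages = $4,201.39 − $214.27 = $3,987.12
State withholding: $3,987.12 × 0.0294 = $117.22
Federal tax withheld: $3,987.12 × 0.109 = $434.60
Local income tax: $3,987.12 × 0.014 = $55.82
Medicare: only $136,445.19 − $133,834.56 = $2,610.63 of this check is subject → $2,610.63 × 0.014 = $36.55
AD&D insurance premium: $19.24
Total deductions = $214.27 + $117.22 + $434.60 + $55.82 + $36.55 + $19.24 = $877.70
Net pay = $4,201.39 − $877.70 = $3,323.69

$3,323.69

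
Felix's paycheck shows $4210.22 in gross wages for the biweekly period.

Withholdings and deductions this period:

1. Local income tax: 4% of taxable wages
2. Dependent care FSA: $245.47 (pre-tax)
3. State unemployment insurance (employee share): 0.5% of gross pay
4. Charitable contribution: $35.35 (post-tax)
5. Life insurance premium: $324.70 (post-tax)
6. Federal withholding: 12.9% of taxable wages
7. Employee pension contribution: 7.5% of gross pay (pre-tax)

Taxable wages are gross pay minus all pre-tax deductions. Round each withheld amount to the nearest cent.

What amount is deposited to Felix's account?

$2651.20

Employee pension contribution: $4210.22 × 0.075 = $315.77
Dependent care FSA: $245.47
Pre-tax total = $315.77 + $245.47 = $561.24
Taxable wages = $4210.22 − $561.24 = $3648.98
Local income tax: $3648.98 × 0.04 = $145.96
Federal withholding: $3648.98 × 0.129 = $470.72
State unemployment insurance (employee share): $4210.22 × 0.005 = $21.05
Life insurance premium: $324.70
Charitable contribution: $35.35
Total deductions = $315.77 + $245.47 + $145.96 + $470.72 + $21.05 + $324.70 + $35.35 = $1559.02
Net pay = $4210.22 − $1559.02 = $2651.20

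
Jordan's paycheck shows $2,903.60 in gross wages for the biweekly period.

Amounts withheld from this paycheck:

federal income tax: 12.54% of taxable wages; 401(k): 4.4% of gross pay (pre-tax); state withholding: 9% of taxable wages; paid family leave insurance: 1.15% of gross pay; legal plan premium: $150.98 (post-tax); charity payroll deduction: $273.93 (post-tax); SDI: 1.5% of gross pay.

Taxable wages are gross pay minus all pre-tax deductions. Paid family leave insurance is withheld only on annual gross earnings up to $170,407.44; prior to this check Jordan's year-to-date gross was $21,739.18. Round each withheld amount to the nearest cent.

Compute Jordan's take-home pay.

401(k): $2,903.60 × 0.044 = $127.76
Taxable wages = $2,903.60 − $127.76 = $2,775.84
State withholding: $2,775.84 × 0.09 = $249.83
Federal income tax: $2,775.84 × 0.1254 = $348.09
Paid family leave insurance: cap not yet reached, full $2,903.60 is subject → $2,903.60 × 0.0115 = $33.39
SDI: $2,903.60 × 0.015 = $43.55
Charity payroll deduction: $273.93
Legal plan premium: $150.98
Total deductions = $127.76 + $249.83 + $348.09 + $33.39 + $43.55 + $273.93 + $150.98 = $1,227.53
Net pay = $2,903.60 − $1,227.53 = $1,676.07

$1,676.07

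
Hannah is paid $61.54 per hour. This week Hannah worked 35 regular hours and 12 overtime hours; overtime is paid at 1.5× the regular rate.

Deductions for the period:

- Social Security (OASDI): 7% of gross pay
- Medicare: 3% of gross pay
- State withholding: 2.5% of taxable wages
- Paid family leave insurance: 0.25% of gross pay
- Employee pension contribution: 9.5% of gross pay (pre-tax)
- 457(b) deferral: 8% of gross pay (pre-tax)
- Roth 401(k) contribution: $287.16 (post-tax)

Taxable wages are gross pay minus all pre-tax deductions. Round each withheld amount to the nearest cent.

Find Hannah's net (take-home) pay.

Regular pay: 35 × $61.54 = $2,153.90
Overtime pay: 12 × $61.54 × 1.5 = $1,107.72
Gross pay = $2,153.90 + $1,107.72 = $3,261.62
457(b) deferral: $3,261.62 × 0.08 = $260.93
Employee pension contribution: $3,261.62 × 0.095 = $309.85
Pre-tax total = $260.93 + $309.85 = $570.78
Taxable wages = $3,261.62 − $570.78 = $2,690.84
State withholding: $2,690.84 × 0.025 = $67.27
Social Security (OASDI): $3,261.62 × 0.07 = $228.31
Paid family leave insurance: $3,261.62 × 0.0025 = $8.15
Medicare: $3,261.62 × 0.03 = $97.85
Roth 401(k) contribution: $287.16
Total deductions = $260.93 + $309.85 + $67.27 + $228.31 + $8.15 + $97.85 + $287.16 = $1,259.52
Net pay = $3,261.62 − $1,259.52 = $2,002.10

$2,002.10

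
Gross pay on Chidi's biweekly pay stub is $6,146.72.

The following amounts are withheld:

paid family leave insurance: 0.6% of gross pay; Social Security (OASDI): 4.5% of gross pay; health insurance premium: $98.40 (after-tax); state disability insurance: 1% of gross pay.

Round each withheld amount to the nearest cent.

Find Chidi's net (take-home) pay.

$5,673.37

Paid family leave insurance: $6,146.72 × 0.006 = $36.88
State disability insurance: $6,146.72 × 0.01 = $61.47
Social Security (OASDI): $6,146.72 × 0.045 = $276.60
Health insurance premium: $98.40
Total deductions = $36.88 + $61.47 + $276.60 + $98.40 = $473.35
Net pay = $6,146.72 − $473.35 = $5,673.37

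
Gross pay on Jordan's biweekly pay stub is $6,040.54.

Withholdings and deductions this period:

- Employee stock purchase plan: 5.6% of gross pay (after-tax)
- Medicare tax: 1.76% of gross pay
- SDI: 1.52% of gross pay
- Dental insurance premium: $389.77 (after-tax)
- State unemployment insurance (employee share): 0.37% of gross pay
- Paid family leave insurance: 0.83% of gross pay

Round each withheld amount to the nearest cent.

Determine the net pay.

$5,041.88

Paid family leave insurance: $6,040.54 × 0.0083 = $50.14
SDI: $6,040.54 × 0.0152 = $91.82
Medicare tax: $6,040.54 × 0.0176 = $106.31
State unemployment insurance (employee share): $6,040.54 × 0.0037 = $22.35
Dental insurance premium: $389.77
Employee stock purchase plan: $6,040.54 × 0.056 = $338.27
Total deductions = $50.14 + $91.82 + $106.31 + $22.35 + $389.77 + $338.27 = $998.66
Net pay = $6,040.54 − $998.66 = $5,041.88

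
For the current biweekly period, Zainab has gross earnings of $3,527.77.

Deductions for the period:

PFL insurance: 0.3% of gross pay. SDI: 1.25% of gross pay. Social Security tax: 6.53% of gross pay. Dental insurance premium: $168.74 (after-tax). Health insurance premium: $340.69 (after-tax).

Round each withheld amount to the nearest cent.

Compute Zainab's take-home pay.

$2,733.30

SDI: $3,527.77 × 0.0125 = $44.10
PFL insurance: $3,527.77 × 0.003 = $10.58
Social Security tax: $3,527.77 × 0.0653 = $230.36
Dental insurance premium: $168.74
Health insurance premium: $340.69
Total deductions = $44.10 + $10.58 + $230.36 + $168.74 + $340.69 = $794.47
Net pay = $3,527.77 − $794.47 = $2,733.30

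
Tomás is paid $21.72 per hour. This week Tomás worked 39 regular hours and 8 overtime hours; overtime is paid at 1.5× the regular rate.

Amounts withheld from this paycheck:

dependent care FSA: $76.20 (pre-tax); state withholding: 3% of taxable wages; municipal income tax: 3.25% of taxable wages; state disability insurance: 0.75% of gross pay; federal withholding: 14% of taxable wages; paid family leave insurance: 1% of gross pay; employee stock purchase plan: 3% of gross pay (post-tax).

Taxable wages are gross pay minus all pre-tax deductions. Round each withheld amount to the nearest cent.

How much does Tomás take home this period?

Regular pay: 39 × $21.72 = $847.08
Overtime pay: 8 × $21.72 × 1.5 = $260.64
Gross pay = $847.08 + $260.64 = $1,107.72
Dependent care FSA: $76.20
Taxable wages = $1,107.72 − $76.20 = $1,031.52
Federal withholding: $1,031.52 × 0.14 = $144.41
State withholding: $1,031.52 × 0.03 = $30.95
Municipal income tax: $1,031.52 × 0.0325 = $33.52
Paid family leave insurance: $1,107.72 × 0.01 = $11.08
State disability insurance: $1,107.72 × 0.0075 = $8.31
Employee stock purchase plan: $1,107.72 × 0.03 = $33.23
Total deductions = $76.20 + $144.41 + $30.95 + $33.52 + $11.08 + $8.31 + $33.23 = $337.70
Net pay = $1,107.72 − $337.70 = $770.02

$770.02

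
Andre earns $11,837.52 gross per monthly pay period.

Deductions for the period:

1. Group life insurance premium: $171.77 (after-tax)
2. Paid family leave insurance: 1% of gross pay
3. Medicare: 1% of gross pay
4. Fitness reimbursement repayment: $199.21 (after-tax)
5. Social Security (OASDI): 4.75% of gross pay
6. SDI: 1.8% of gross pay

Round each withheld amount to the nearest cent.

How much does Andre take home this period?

$10,454.42

Social Security (OASDI): $11,837.52 × 0.0475 = $562.28
Paid family leave insurance: $11,837.52 × 0.01 = $118.38
SDI: $11,837.52 × 0.018 = $213.08
Medicare: $11,837.52 × 0.01 = $118.38
Fitness reimbursement repayment: $199.21
Group life insurance premium: $171.77
Total deductions = $562.28 + $118.38 + $213.08 + $118.38 + $199.21 + $171.77 = $1,383.10
Net pay = $11,837.52 − $1,383.10 = $10,454.42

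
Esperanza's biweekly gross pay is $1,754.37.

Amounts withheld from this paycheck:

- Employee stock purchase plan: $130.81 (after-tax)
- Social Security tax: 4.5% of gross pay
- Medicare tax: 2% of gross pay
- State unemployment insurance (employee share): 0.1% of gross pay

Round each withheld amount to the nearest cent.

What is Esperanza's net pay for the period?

State unemployment insurance (employee share): $1,754.37 × 0.001 = $1.75
Medicare tax: $1,754.37 × 0.02 = $35.09
Social Security tax: $1,754.37 × 0.045 = $78.95
Employee stock purchase plan: $130.81
Total deductions = $1.75 + $35.09 + $78.95 + $130.81 = $246.60
Net pay = $1,754.37 − $246.60 = $1,507.77

$1,507.77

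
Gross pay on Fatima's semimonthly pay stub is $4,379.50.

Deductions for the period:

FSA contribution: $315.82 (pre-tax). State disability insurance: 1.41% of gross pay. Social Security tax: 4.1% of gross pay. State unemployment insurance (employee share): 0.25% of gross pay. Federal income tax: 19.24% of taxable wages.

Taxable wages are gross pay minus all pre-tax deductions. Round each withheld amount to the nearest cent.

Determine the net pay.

$3,029.57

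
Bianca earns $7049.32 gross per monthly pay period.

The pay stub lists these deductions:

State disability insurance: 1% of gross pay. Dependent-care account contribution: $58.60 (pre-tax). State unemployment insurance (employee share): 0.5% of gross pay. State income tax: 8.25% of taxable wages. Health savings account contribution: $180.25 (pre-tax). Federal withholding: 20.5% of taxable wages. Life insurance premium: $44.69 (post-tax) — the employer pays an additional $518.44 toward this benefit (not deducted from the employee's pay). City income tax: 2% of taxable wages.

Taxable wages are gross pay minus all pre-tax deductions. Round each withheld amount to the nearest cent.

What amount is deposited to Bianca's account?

$4565.82

Health savings account contribution: $180.25
Dependent-care account contribution: $58.60
Pre-tax total = $180.25 + $58.60 = $238.85
Taxable wages = $7049.32 − $238.85 = $6810.47
Federal withholding: $6810.47 × 0.205 = $1396.15
City income tax: $6810.47 × 0.02 = $136.21
State income tax: $6810.47 × 0.0825 = $561.86
State disability insurance: $7049.32 × 0.01 = $70.49
State unemployment insurance (employee share): $7049.32 × 0.005 = $35.25
Life insurance premium: $44.69
(Employer's $518.44 toward life insurance premium is not withheld from the employee.)
Total deductions = $180.25 + $58.60 + $1396.15 + $136.21 + $561.86 + $70.49 + $35.25 + $44.69 = $2483.50
Net pay = $7049.32 − $2483.50 = $4565.82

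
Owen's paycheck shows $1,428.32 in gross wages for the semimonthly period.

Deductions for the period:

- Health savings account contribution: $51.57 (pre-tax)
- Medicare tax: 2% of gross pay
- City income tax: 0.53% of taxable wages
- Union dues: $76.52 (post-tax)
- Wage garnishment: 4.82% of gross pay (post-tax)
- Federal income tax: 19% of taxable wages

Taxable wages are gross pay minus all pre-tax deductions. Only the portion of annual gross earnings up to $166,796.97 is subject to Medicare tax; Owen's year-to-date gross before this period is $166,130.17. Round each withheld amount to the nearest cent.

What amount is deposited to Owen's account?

$949.16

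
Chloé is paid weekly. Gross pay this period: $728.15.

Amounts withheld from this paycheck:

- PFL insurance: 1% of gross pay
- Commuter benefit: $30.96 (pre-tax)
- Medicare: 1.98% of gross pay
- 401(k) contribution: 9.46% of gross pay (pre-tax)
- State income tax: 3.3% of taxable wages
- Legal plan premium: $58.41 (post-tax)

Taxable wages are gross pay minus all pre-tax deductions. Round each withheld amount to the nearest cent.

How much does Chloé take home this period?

$527.47

401(k) contribution: $728.15 × 0.0946 = $68.88
Commuter benefit: $30.96
Pre-tax total = $68.88 + $30.96 = $99.84
Taxable wages = $728.15 − $99.84 = $628.31
State income tax: $628.31 × 0.033 = $20.73
Medicare: $728.15 × 0.0198 = $14.42
PFL insurance: $728.15 × 0.01 = $7.28
Legal plan premium: $58.41
Total deductions = $68.88 + $30.96 + $20.73 + $14.42 + $7.28 + $58.41 = $200.68
Net pay = $728.15 − $200.68 = $527.47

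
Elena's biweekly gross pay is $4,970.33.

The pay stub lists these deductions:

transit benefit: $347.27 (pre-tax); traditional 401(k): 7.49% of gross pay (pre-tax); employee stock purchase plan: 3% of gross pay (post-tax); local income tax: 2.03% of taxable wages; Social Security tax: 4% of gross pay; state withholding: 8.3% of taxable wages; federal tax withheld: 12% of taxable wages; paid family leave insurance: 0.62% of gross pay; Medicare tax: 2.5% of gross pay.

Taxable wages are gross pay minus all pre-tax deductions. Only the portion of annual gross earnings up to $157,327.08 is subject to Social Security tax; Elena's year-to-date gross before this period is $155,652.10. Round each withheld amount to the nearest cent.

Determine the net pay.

$2,930.40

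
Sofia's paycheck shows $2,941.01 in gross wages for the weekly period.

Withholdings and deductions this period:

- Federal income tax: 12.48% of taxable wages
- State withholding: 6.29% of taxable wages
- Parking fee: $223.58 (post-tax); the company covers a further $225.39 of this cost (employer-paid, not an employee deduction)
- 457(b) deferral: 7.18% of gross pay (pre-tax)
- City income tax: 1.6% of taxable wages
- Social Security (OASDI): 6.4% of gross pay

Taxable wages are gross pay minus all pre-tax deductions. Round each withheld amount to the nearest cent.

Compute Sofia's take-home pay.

$1,761.97

457(b) deferral: $2,941.01 × 0.0718 = $211.16
Taxable wages = $2,941.01 − $211.16 = $2,729.85
Federal income tax: $2,729.85 × 0.1248 = $340.69
City income tax: $2,729.85 × 0.016 = $43.68
State withholding: $2,729.85 × 0.0629 = $171.71
Social Security (OASDI): $2,941.01 × 0.064 = $188.22
Parking fee: $223.58
(Employer's $225.39 toward parking fee is not withheld from the employee.)
Total deductions = $211.16 + $340.69 + $43.68 + $171.71 + $188.22 + $223.58 = $1,179.04
Net pay = $2,941.01 − $1,179.04 = $1,761.97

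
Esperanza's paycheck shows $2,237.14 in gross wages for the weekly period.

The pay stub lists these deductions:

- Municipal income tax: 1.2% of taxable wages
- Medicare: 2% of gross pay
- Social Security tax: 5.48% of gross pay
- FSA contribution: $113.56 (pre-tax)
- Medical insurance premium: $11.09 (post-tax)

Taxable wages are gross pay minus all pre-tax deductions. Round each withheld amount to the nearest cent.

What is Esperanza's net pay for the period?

$1,919.67

FSA contribution: $113.56
Taxable wages = $2,237.14 − $113.56 = $2,123.58
Municipal income tax: $2,123.58 × 0.012 = $25.48
Social Security tax: $2,237.14 × 0.0548 = $122.60
Medicare: $2,237.14 × 0.02 = $44.74
Medical insurance premium: $11.09
Total deductions = $113.56 + $25.48 + $122.60 + $44.74 + $11.09 = $317.47
Net pay = $2,237.14 − $317.47 = $1,919.67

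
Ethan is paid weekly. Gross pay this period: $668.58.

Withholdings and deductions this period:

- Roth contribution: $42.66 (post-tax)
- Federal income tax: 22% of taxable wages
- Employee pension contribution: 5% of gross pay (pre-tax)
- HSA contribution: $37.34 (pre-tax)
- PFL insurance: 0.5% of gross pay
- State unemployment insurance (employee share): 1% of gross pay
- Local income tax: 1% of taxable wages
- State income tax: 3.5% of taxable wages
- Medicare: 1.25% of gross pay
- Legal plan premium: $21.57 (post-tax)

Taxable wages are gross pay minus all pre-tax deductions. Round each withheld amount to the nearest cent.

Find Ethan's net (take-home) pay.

$356.77

HSA contribution: $37.34
Employee pension contribution: $668.58 × 0.05 = $33.43
Pre-tax total = $37.34 + $33.43 = $70.77
Taxable wages = $668.58 − $70.77 = $597.81
Federal income tax: $597.81 × 0.22 = $131.52
Local income tax: $597.81 × 0.01 = $5.98
State income tax: $597.81 × 0.035 = $20.92
PFL insurance: $668.58 × 0.005 = $3.34
State unemployment insurance (employee share): $668.58 × 0.01 = $6.69
Medicare: $668.58 × 0.0125 = $8.36
Legal plan premium: $21.57
Roth contribution: $42.66
Total deductions = $37.34 + $33.43 + $131.52 + $5.98 + $20.92 + $3.34 + $6.69 + $8.36 + $21.57 + $42.66 = $311.81
Net pay = $668.58 − $311.81 = $356.77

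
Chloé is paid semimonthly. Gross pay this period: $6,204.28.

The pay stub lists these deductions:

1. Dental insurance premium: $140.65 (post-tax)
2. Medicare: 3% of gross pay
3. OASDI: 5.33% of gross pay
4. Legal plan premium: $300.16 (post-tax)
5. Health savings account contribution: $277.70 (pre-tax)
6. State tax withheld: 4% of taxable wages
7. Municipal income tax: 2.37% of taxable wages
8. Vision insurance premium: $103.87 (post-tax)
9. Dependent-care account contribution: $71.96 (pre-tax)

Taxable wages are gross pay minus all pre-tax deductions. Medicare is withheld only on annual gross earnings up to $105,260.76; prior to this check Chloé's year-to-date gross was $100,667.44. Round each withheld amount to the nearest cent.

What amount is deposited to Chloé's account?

$4,468.52

Dependent-care account contribution: $71.96
Health savings account contribution: $277.70
Pre-tax total = $71.96 + $277.70 = $349.66
Taxable wages = $6,204.28 − $349.66 = $5,854.62
State tax withheld: $5,854.62 × 0.04 = $234.18
Municipal income tax: $5,854.62 × 0.0237 = $138.75
OASDI: $6,204.28 × 0.0533 = $330.69
Medicare: only $105,260.76 − $100,667.44 = $4,593.32 of this check is subject → $4,593.32 × 0.03 = $137.80
Vision insurance premium: $103.87
Dental insurance premium: $140.65
Legal plan premium: $300.16
Total deductions = $71.96 + $277.70 + $234.18 + $138.75 + $330.69 + $137.80 + $103.87 + $140.65 + $300.16 = $1,735.76
Net pay = $6,204.28 − $1,735.76 = $4,468.52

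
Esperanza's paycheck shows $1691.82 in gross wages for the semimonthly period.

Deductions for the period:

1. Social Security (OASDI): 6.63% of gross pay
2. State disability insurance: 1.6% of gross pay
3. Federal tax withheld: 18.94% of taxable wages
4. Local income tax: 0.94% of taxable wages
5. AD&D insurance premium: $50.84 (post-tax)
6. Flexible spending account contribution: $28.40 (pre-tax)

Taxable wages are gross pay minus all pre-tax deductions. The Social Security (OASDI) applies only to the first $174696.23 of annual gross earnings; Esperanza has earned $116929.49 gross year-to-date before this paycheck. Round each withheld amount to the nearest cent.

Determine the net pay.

$1142.65

Flexible spending account contribution: $28.40
Taxable wages = $1691.82 − $28.40 = $1663.42
Federal tax withheld: $1663.42 × 0.1894 = $315.05
Local income tax: $1663.42 × 0.0094 = $15.64
Social Security (OASDI): cap not yet reached, full $1691.82 is subject → $1691.82 × 0.0663 = $112.17
State disability insurance: $1691.82 × 0.016 = $27.07
AD&D insurance premium: $50.84
Total deductions = $28.40 + $315.05 + $15.64 + $112.17 + $27.07 + $50.84 = $549.17
Net pay = $1691.82 − $549.17 = $1142.65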